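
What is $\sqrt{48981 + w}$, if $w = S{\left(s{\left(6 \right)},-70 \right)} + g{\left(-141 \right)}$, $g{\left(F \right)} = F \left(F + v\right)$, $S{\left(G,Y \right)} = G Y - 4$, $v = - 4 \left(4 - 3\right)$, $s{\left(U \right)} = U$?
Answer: $\sqrt{69002} \approx 262.68$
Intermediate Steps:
$v = -4$ ($v = \left(-4\right) 1 = -4$)
$S{\left(G,Y \right)} = -4 + G Y$
$g{\left(F \right)} = F \left(-4 + F\right)$ ($g{\left(F \right)} = F \left(F - 4\right) = F \left(-4 + F\right)$)
$w = 20021$ ($w = \left(-4 + 6 \left(-70\right)\right) - 141 \left(-4 - 141\right) = \left(-4 - 420\right) - -20445 = -424 + 20445 = 20021$)
$\sqrt{48981 + w} = \sqrt{48981 + 20021} = \sqrt{69002}$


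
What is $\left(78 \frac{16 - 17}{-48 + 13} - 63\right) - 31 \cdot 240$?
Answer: $- \frac{262527}{35} \approx -7500.8$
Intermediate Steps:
$\left(78 \frac{16 - 17}{-48 + 13} - 63\right) - 31 \cdot 240 = \left(78 \left(- \frac{1}{-35}\right) - 63\right) - 7440 = \left(78 \left(\left(-1\right) \left(- \frac{1}{35}\right)\right) - 63\right) - 7440 = \left(78 \cdot \frac{1}{35} - 63\right) - 7440 = \left(\frac{78}{35} - 63\right) - 7440 = - \frac{2127}{35} - 7440 = - \frac{262527}{35}$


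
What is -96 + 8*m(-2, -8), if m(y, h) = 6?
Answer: -48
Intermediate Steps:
-96 + 8*m(-2, -8) = -96 + 8*6 = -96 + 48 = -48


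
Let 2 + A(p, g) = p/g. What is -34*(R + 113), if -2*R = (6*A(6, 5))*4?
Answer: -20842/5 ≈ -4168.4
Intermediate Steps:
A(p, g) = -2 + p/g
R = 48/5 (R = -6*(-2 + 6/5)*4/2 = -6*(-4/5)*4/2 = -(-12)*4/5 = -1/2*(-96/5) = 48/5 ≈ 9.6000)
-34*(R + 113) = -34*(48/5 + 113) = -34*613/5 = -20842/5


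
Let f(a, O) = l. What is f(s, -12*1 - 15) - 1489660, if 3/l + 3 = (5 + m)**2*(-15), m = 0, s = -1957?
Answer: -187697161/126 ≈ -1.4897e+6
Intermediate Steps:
l = -1/126 (l = 3/(-3 + (5 + 0)**2*(-15)) = 3/(-3 + 5**2*(-15)) = 3/(-3 + 25*(-15)) = 3/(-3 - 375) = 3/(-378) = 3*(-1/378) = -1/126 ≈ -0.0079365)
f(a, O) = -1/126
f(s, -12*1 - 15) - 1489660 = -1/126 - 1489660 = -187697161/126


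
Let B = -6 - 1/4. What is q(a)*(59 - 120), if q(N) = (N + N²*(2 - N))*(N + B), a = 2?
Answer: 1037/2 ≈ 518.50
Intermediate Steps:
B = -25/4 (B = -6 - 1*¼ = -6 - ¼ = -25/4 ≈ -6.2500)
q(N) = (-25/4 + N)*(N + N²*(2 - N)) (q(N) = (N + N²*(2 - N))*(N - 25/4) = (N + N²*(2 - N))*(-25/4 + N) = (-25/4 + N)*(N + N²*(2 - N)))
q(a)*(59 - 120) = ((¼)*2*(-25 - 46*2 - 4*2³ + 33*2²))*(59 - 120) = ((¼)*2*(-25 - 92 - 4*8 + 33*4))*(-61) = ((¼)*2*(-25 - 92 - 32 + 132))*(-61) = ((¼)*2*(-17))*(-61) = -17/2*(-61) = 1037/2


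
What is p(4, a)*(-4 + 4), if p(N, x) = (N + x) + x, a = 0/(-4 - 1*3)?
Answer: 0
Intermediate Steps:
a = 0 (a = 0/(-4 - 3) = 0/(-7) = 0*(-⅐) = 0)
p(N, x) = N + 2*x
p(4, a)*(-4 + 4) = (4 + 2*0)*(-4 + 4) = (4 + 0)*0 = 4*0 = 0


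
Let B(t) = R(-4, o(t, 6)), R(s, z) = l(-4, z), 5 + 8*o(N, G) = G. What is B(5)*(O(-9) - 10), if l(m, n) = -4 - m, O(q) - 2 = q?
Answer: 0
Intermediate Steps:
O(q) = 2 + q
o(N, G) = -5/8 + G/8
R(s, z) = 0 (R(s, z) = -4 - 1*(-4) = -4 + 4 = 0)
B(t) = 0
B(5)*(O(-9) - 10) = 0*((2 - 9) - 10) = 0*(-7 - 10) = 0*(-17) = 0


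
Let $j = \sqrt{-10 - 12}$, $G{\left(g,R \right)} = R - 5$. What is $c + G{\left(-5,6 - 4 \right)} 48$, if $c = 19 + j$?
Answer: $-125 + i \sqrt{22} \approx -125.0 + 4.6904 i$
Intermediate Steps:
$G{\left(g,R \right)} = -5 + R$
$j = i \sqrt{22}$ ($j = \sqrt{-22} = i \sqrt{22} \approx 4.6904 i$)
$c = 19 + i \sqrt{22} \approx 19.0 + 4.6904 i$
$c + G{\left(-5,6 - 4 \right)} 48 = \left(19 + i \sqrt{22}\right) + \left(-5 + \left(6 - 4\right)\right) 48 = \left(19 + i \sqrt{22}\right) + \left(-5 + 2\right) 48 = \left(19 + i \sqrt{22}\right) - 144 = -125 + i \sqrt{22}$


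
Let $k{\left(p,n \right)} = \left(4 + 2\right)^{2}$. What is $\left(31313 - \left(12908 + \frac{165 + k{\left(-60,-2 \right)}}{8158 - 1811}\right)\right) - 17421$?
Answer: $\frac{6245247}{6347} \approx 983.97$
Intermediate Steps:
$k{\left(p,n \right)} = 36$ ($k{\left(p,n \right)} = 6^{2} = 36$)
$\left(31313 - \left(12908 + \frac{165 + k{\left(-60,-2 \right)}}{8158 - 1811}\right)\right) - 17421 = \left(31313 - \left(12908 + \frac{165 + 36}{8158 - 1811}\right)\right) - 17421 = \left(31313 - \left(12908 + \frac{201}{6347}\right)\right) - 17421 = \left(31313 - \left(12908 + 201 \cdot \frac{1}{6347}\right)\right) - 17421 = \left(31313 - \frac{81927277}{6347}\right) - 17421 = \frac{116816334}{6347} - 17421 = \frac{6245247}{6347}$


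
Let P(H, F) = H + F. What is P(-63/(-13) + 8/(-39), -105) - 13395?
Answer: -526319/39 ≈ -13495.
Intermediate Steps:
P(H, F) = F + H
P(-63/(-13) + 8/(-39), -105) - 13395 = (-105 + (-63/(-13) + 8/(-39))) - 13395 = (-105 + (-63*(-1/13) + 8*(-1/39))) - 13395 = (-105 + (63/13 - 8/39)) - 13395 = (-105 + 181/39) - 13395 = -3914/39 - 13395 = -526319/39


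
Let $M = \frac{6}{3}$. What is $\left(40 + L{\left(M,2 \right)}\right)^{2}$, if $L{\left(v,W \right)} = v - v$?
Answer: $1600$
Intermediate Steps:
$M = 2$ ($M = 6 \cdot \frac{1}{3} = 2$)
$L{\left(v,W \right)} = 0$
$\left(40 + L{\left(M,2 \right)}\right)^{2} = \left(40 + 0\right)^{2} = 40^{2} = 1600$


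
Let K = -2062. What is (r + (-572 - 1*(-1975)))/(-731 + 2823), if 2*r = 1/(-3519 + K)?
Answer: 15660285/23350904 ≈ 0.67065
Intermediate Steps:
r = -1/11162 (r = 1/(2*(-3519 - 2062)) = (½)/(-5581) = (½)*(-1/5581) = -1/11162 ≈ -8.9590e-5)
(r + (-572 - 1*(-1975)))/(-731 + 2823) = (-1/11162 + (-572 - 1*(-1975)))/(-731 + 2823) = (-1/11162 + (-572 + 1975))/2092 = (-1/11162 + 1403)*(1/2092) = (15660285/11162)*(1/2092) = 15660285/23350904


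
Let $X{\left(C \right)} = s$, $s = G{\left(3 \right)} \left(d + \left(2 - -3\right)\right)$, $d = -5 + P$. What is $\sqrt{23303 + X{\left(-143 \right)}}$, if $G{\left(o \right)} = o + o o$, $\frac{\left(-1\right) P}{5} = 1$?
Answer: $\sqrt{23243} \approx 152.46$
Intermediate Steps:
$P = -5$ ($P = \left(-5\right) 1 = -5$)
$d = -10$ ($d = -5 - 5 = -10$)
$G{\left(o \right)} = o + o^{2}$
$s = -60$ ($s = 3 \left(1 + 3\right) \left(-10 + \left(2 - -3\right)\right) = 3 \cdot 4 \left(-10 + \left(2 + 3\right)\right) = 12 \left(-10 + 5\right) = 12 \left(-5\right) = -60$)
$X{\left(C \right)} = -60$
$\sqrt{23303 + X{\left(-143 \right)}} = \sqrt{23303 - 60} = \sqrt{23243}$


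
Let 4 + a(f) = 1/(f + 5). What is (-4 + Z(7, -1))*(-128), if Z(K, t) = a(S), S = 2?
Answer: 7040/7 ≈ 1005.7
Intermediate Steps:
a(f) = -4 + 1/(5 + f) (a(f) = -4 + 1/(f + 5) = -4 + 1/(5 + f))
Z(K, t) = -27/7 (Z(K, t) = (-19 - 4*2)/(5 + 2) = (-19 - 8)/7 = (1/7)*(-27) = -27/7)
(-4 + Z(7, -1))*(-128) = (-4 - 27/7)*(-128) = -55/7*(-128) = 7040/7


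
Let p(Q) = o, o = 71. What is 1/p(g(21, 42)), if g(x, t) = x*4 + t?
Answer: 1/71 ≈ 0.014085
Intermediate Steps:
g(x, t) = t + 4*x (g(x, t) = 4*x + t = t + 4*x)
p(Q) = 71
1/p(g(21, 42)) = 1/71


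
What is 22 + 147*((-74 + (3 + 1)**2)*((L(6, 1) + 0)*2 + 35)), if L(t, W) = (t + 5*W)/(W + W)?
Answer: -392174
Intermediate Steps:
L(t, W) = (t + 5*W)/(2*W) (L(t, W) = (t + 5*W)/((2*W)) = (t + 5*W)*(1/(2*W)) = (t + 5*W)/(2*W))
22 + 147*((-74 + (3 + 1)**2)*((L(6, 1) + 0)*2 + 35)) = 22 + 147*((-74 + (3 + 1)**2)*(((1/2)*(6 + 5*1)/1 + 0)*2 + 35)) = 22 + 147*((-74 + 4**2)*(((1/2)*1*(6 + 5) + 0)*2 + 35)) = 22 + 147*((-74 + 16)*(((1/2)*1*11 + 0)*2 + 35)) = 22 + 147*(-58*((11/2 + 0)*2 + 35)) = 22 + 147*(-58*((11/2)*2 + 35)) = 22 + 147*(-58*(11 + 35)) = 22 + 147*(-58*46) = 22 + 147*(-2668) = 22 - 392196 = -392174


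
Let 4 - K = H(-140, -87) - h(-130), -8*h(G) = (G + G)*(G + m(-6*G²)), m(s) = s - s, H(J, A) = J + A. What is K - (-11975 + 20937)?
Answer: -12956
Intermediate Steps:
H(J, A) = A + J
m(s) = 0
h(G) = -G²/4 (h(G) = -(G + G)*(G + 0)/8 = -2*G*G/8 = -G²/4)
K = -3994 (K = 4 - ((-87 - 140) - (-1)*(-130)²/4) = 4 - (-227 - (-1)*16900/4) = 4 - (-227 - 1*(-4225)) = 4 - (-227 + 4225) = 4 - 1*3998 = 4 - 3998 = -3994)
K - (-11975 + 20937) = -3994 - (-11975 + 20937) = -3994 - 1*8962 = -3994 - 8962 = -12956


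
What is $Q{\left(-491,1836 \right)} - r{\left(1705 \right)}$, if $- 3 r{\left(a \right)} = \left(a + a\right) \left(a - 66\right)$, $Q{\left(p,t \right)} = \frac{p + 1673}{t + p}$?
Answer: $\frac{7517195096}{4035} \approx 1.863 \cdot 10^{6}$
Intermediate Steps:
$Q{\left(p,t \right)} = \frac{1673 + p}{p + t}$
$r{\left(a \right)} = - \frac{2 a \left(-66 + a\right)}{3}$ ($r{\left(a \right)} = - \frac{\left(a + a\right) \left(a - 66\right)}{3} = - \frac{2 a \left(-66 + a\right)}{3}$)
$Q{\left(-491,1836 \right)} - r{\left(1705 \right)} = \frac{1673 - 491}{-491 + 1836} - \frac{2}{3} \cdot 1705 \left(66 - 1705\right) = \frac{1}{1345} \cdot 1182 - \frac{2}{3} \cdot 1705 \left(66 - 1705\right) = \frac{1}{1345} \cdot 1182 - \frac{2}{3} \cdot 1705 \left(-1639\right) = \frac{1182}{1345} - - \frac{5588990}{3} = \frac{1182}{1345} + \frac{5588990}{3} = \frac{7517195096}{4035}$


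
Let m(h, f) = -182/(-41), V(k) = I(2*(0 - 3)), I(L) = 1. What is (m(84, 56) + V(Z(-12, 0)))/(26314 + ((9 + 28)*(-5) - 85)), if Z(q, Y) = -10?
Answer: 223/1067804 ≈ 0.00020884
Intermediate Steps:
V(k) = 1
m(h, f) = 182/41 (m(h, f) = -182*(-1/41) = 182/41)
(m(84, 56) + V(Z(-12, 0)))/(26314 + ((9 + 28)*(-5) - 85)) = (182/41 + 1)/(26314 + ((9 + 28)*(-5) - 85)) = 223/(41*(26314 + (37*(-5) - 85))) = 223/(41*(26314 + (-185 - 85))) = 223/(41*(26314 - 270)) = (223/41)/26044 = (223/41)*(1/26044) = 223/1067804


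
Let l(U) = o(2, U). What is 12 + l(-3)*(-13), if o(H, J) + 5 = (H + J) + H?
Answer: 64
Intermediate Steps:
o(H, J) = -5 + J + 2*H (o(H, J) = -5 + ((H + J) + H) = -5 + (J + 2*H) = -5 + J + 2*H)
l(U) = -1 + U (l(U) = -5 + U + 2*2 = -5 + U + 4 = -1 + U)
12 + l(-3)*(-13) = 12 + (-1 - 3)*(-13) = 12 - 4*(-13) = 12 + 52 = 64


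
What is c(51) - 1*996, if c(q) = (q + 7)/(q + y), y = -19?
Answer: -15907/16 ≈ -994.19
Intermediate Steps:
c(q) = (7 + q)/(-19 + q) (c(q) = (q + 7)/(q - 19) = (7 + q)/(-19 + q))
c(51) - 1*996 = (7 + 51)/(-19 + 51) - 1*996 = 58/32 - 996 = (1/32)*58 - 996 = 29/16 - 996 = -15907/16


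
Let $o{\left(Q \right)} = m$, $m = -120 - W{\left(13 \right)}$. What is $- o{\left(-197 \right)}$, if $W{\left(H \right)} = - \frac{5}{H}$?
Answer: $\frac{1555}{13} \approx 119.62$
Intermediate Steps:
$m = - \frac{1555}{13}$ ($m = -120 - - \frac{5}{13} = -120 + \frac{5}{13} = - \frac{1555}{13} \approx -119.62$)
$o{\left(Q \right)} = - \frac{1555}{13}$
$- o{\left(-197 \right)} = \left(-1\right) \left(- \frac{1555}{13}\right) = \frac{1555}{13}$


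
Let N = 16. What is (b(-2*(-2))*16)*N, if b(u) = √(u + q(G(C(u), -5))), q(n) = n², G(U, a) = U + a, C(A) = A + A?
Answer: 256*√13 ≈ 923.02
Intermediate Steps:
C(A) = 2*A
b(u) = √(u + (-5 + 2*u)²) (b(u) = √(u + (2*u - 5)²) = √(u + (-5 + 2*u)²))
(b(-2*(-2))*16)*N = (√(-2*(-2) + (-5 + 2*(-2*(-2)))²)*16)*16 = (√(4 + (-5 + 2*4)²)*16)*16 = (√(4 + (-5 + 8)²)*16)*16 = (√(4 + 3²)*16)*16 = (√(4 + 9)*16)*16 = (√13*16)*16 = (16*√13)*16 = 256*√13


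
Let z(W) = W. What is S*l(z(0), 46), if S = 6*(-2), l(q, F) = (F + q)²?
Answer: -25392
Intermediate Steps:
S = -12
S*l(z(0), 46) = -12*(46 + 0)² = -12*46² = -12*2116 = -25392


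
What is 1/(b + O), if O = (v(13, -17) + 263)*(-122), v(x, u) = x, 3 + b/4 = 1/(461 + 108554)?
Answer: -109015/3672061256 ≈ -2.9688e-5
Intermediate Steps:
b = -1308176/109015 (b = -12 + 4/(461 + 108554) = -12 + 4/109015 = -1308176/109015 ≈ -12.000)
O = -33672 (O = (13 + 263)*(-122) = 276*(-122) = -33672)
1/(b + O) = 1/(-1308176/109015 - 33672) = 1/(-3672061256/109015) = -109015/3672061256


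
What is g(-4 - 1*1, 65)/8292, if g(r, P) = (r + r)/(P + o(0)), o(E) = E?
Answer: -1/53898 ≈ -1.8554e-5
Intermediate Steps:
g(r, P) = 2*r/P (g(r, P) = (r + r)/(P + 0) = (2*r)/P = 2*r/P)
g(-4 - 1*1, 65)/8292 = (2*(-4 - 1*1)/65)/8292 = (2*(-4 - 1)*(1/65))*(1/8292) = (2*(-5)*(1/65))*(1/8292) = -2/13*1/8292 = -1/53898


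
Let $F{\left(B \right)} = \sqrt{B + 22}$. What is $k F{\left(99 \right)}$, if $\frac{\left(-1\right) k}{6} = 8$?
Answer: $-528$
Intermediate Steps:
$k = -48$ ($k = \left(-6\right) 8 = -48$)
$F{\left(B \right)} = \sqrt{22 + B}$
$k F{\left(99 \right)} = - 48 \sqrt{22 + 99} = - 48 \sqrt{121} = \left(-48\right) 11 = -528$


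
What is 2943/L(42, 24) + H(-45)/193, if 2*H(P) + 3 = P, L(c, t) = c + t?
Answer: 188805/4246 ≈ 44.467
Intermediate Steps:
H(P) = -3/2 + P/2
2943/L(42, 24) + H(-45)/193 = 2943/(42 + 24) + (-3/2 + (1/2)*(-45))/193 = 2943/66 + (-3/2 - 45/2)*(1/193) = 2943*(1/66) - 24*1/193 = 981/22 - 24/193 = 188805/4246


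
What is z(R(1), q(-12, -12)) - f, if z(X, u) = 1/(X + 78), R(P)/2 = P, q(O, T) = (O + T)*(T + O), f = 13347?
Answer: -1067759/80 ≈ -13347.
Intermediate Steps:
q(O, T) = (O + T)**2 (q(O, T) = (O + T)*(O + T) = (O + T)**2)
R(P) = 2*P
z(X, u) = 1/(78 + X)
z(R(1), q(-12, -12)) - f = 1/(78 + 2*1) - 1*13347 = 1/(78 + 2) - 13347 = 1/80 - 13347 = -1067759/80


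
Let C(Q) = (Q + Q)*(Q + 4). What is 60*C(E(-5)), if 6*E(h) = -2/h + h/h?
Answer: 1778/15 ≈ 118.53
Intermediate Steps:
E(h) = ⅙ - 1/(3*h) (E(h) = (-2/h + h/h)/6 = (-2/h + 1)/6 = (1 - 2/h)/6 = ⅙ - 1/(3*h))
C(Q) = 2*Q*(4 + Q) (C(Q) = (2*Q)*(4 + Q) = 2*Q*(4 + Q))
60*C(E(-5)) = 60*(2*((⅙)*(-2 - 5)/(-5))*(4 + (⅙)*(-2 - 5)/(-5))) = 60*(2*((⅙)*(-⅕)*(-7))*(4 + (⅙)*(-⅕)*(-7))) = 60*(2*(7/30)*(4 + 7/30)) = 60*(2*(7/30)*(127/30)) = 60*(889/450) = 1778/15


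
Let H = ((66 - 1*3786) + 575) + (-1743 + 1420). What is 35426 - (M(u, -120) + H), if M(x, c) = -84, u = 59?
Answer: 38978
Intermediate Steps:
H = -3468 (H = ((66 - 3786) + 575) - 323 = (-3720 + 575) - 323 = -3145 - 323 = -3468)
35426 - (M(u, -120) + H) = 35426 - (-84 - 3468) = 35426 - 1*(-3552) = 35426 + 3552 = 38978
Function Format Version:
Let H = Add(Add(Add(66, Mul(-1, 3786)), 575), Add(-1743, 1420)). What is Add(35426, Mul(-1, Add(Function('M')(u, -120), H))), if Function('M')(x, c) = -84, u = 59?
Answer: 38978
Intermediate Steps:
H = -3468 (H = Add(Add(Add(66, -3786), 575), -323) = Add(Add(-3720, 575), -323) = Add(-3145, -323) = -3468)
Add(35426, Mul(-1, Add(Function('M')(u, -120), H))) = Add(35426, Mul(-1, Add(-84, -3468))) = Add(35426, Mul(-1, -3552)) = Add(35426, 3552) = 38978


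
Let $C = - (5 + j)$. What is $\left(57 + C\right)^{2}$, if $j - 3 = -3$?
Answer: $2704$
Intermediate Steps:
$j = 0$ ($j = 3 - 3 = 0$)
$C = -5$ ($C = - (5 + 0) = \left(-1\right) 5 = -5$)
$\left(57 + C\right)^{2} = \left(57 - 5\right)^{2} = 52^{2} = 2704$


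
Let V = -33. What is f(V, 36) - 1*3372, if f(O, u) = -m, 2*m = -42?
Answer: -3351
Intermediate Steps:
m = -21 (m = (1/2)*(-42) = -21)
f(O, u) = 21 (f(O, u) = -1*(-21) = 21)
f(V, 36) - 1*3372 = 21 - 1*3372 = 21 - 3372 = -3351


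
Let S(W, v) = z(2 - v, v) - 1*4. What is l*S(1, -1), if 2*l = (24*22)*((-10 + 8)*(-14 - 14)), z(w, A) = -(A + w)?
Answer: -88704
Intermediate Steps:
z(w, A) = -A - w
S(W, v) = -6 (S(W, v) = (-v - (2 - v)) - 1*4 = (-v + (-2 + v)) - 4 = -2 - 4 = -6)
l = 14784 (l = ((24*22)*((-10 + 8)*(-14 - 14)))/2 = (528*(-2*(-28)))/2 = (528*56)/2 = (½)*29568 = 14784)
l*S(1, -1) = 14784*(-6) = -88704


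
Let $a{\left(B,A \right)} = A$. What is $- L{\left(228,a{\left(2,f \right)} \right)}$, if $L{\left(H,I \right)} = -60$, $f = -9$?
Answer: $60$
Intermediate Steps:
$- L{\left(228,a{\left(2,f \right)} \right)} = \left(-1\right) \left(-60\right) = 60$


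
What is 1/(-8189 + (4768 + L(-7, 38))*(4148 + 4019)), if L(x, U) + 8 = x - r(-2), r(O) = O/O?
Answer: 1/38801395 ≈ 2.5772e-8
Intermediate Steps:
r(O) = 1
L(x, U) = -9 + x (L(x, U) = -8 + (x - 1*1) = -8 + (x - 1) = -8 + (-1 + x) = -9 + x)
1/(-8189 + (4768 + L(-7, 38))*(4148 + 4019)) = 1/(-8189 + (4768 + (-9 - 7))*(4148 + 4019)) = 1/(-8189 + (4768 - 16)*8167) = 1/(-8189 + 4752*8167) = 1/(-8189 + 38809584) = 1/38801395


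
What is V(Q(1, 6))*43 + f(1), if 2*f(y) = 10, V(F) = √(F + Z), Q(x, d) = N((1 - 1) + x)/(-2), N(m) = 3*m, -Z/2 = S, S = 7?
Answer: 5 + 43*I*√62/2 ≈ 5.0 + 169.29*I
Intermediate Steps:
Z = -14 (Z = -2*7 = -14)
Q(x, d) = -3*x/2 (Q(x, d) = (3*((1 - 1) + x))/(-2) = (3*(0 + x))*(-½) = (3*x)*(-½) = -3*x/2)
V(F) = √(-14 + F) (V(F) = √(F - 14) = √(-14 + F))
f(y) = 5 (f(y) = (½)*10 = 5)
V(Q(1, 6))*43 + f(1) = √(-14 - 3/2*1)*43 + 5 = √(-14 - 3/2)*43 + 5 = √(-31/2)*43 + 5 = (I*√62/2)*43 + 5 = 43*I*√62/2 + 5 = 5 + 43*I*√62/2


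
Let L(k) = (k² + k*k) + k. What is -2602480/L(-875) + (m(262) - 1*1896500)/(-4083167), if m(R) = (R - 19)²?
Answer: -142079479637/113614121775 ≈ -1.2505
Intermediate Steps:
m(R) = (-19 + R)²
L(k) = k + 2*k² (L(k) = (k² + k²) + k = 2*k² + k = k + 2*k²)
-2602480/L(-875) + (m(262) - 1*1896500)/(-4083167) = -2602480*(-1/(875*(1 + 2*(-875)))) + ((-19 + 262)² - 1*1896500)/(-4083167) = -2602480*(-1/(875*(1 - 1750))) + (243² - 1896500)*(-1/4083167) = -2602480/((-875*(-1749))) + (59049 - 1896500)*(-1/4083167) = -2602480/1530375 - 1837451*(-1/4083167) = -2602480*1/1530375 + 167041/371197 = -520496/306075 + 167041/371197 = -142079479637/113614121775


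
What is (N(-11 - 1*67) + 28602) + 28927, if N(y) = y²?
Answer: 63613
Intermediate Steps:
(N(-11 - 1*67) + 28602) + 28927 = ((-11 - 1*67)² + 28602) + 28927 = ((-11 - 67)² + 28602) + 28927 = ((-78)² + 28602) + 28927 = (6084 + 28602) + 28927 = 34686 + 28927 = 63613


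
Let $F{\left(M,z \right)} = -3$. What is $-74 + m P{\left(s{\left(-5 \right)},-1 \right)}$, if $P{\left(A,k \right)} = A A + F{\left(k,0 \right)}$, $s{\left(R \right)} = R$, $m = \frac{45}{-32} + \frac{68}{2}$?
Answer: $\frac{10289}{16} \approx 643.06$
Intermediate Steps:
$m = \frac{1043}{32}$ ($m = 45 \left(- \frac{1}{32}\right) + 68 \cdot \frac{1}{2} = - \frac{45}{32} + 34 = \frac{1043}{32} \approx 32.594$)
$P{\left(A,k \right)} = -3 + A^{2}$ ($P{\left(A,k \right)} = A A - 3 = A^{2} - 3 = -3 + A^{2}$)
$-74 + m P{\left(s{\left(-5 \right)},-1 \right)} = -74 + \frac{1043 \left(-3 + \left(-5\right)^{2}\right)}{32} = -74 + \frac{1043 \left(-3 + 25\right)}{32} = -74 + \frac{1043}{32} \cdot 22 = -74 + \frac{11473}{16} = \frac{10289}{16}$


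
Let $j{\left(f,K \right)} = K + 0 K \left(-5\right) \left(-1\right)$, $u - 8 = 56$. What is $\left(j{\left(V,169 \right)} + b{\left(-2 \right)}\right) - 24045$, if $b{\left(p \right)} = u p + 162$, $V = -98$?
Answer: $-23842$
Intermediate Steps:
$u = 64$ ($u = 8 + 56 = 64$)
$j{\left(f,K \right)} = K$ ($j{\left(f,K \right)} = K + 0 \left(-5\right) \left(-1\right) = K + 0 \left(-1\right) = K + 0 = K$)
$b{\left(p \right)} = 162 + 64 p$ ($b{\left(p \right)} = 64 p + 162 = 162 + 64 p$)
$\left(j{\left(V,169 \right)} + b{\left(-2 \right)}\right) - 24045 = \left(169 + \left(162 + 64 \left(-2\right)\right)\right) - 24045 = \left(169 + \left(162 - 128\right)\right) - 24045 = \left(169 + 34\right) - 24045 = 203 - 24045 = -23842$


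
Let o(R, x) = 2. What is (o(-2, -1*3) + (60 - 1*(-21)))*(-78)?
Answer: -6474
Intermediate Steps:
(o(-2, -1*3) + (60 - 1*(-21)))*(-78) = (2 + (60 - 1*(-21)))*(-78) = (2 + (60 + 21))*(-78) = (2 + 81)*(-78) = 83*(-78) = -6474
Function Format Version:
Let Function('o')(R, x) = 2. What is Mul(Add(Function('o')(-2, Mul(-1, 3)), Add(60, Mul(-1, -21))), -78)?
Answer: -6474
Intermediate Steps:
Mul(Add(Function('o')(-2, Mul(-1, 3)), Add(60, Mul(-1, -21))), -78) = Mul(Add(2, Add(60, Mul(-1, -21))), -78) = Mul(Add(2, Add(60, 21)), -78) = Mul(Add(2, 81), -78) = Mul(83, -78) = -6474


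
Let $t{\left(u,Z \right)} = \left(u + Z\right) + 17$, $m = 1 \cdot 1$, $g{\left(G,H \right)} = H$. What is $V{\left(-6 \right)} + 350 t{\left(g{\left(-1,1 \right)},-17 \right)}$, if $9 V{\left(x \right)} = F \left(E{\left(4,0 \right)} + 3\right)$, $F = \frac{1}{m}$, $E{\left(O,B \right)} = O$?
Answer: $\frac{3157}{9} \approx 350.78$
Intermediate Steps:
$m = 1$
$t{\left(u,Z \right)} = 17 + Z + u$ ($t{\left(u,Z \right)} = \left(Z + u\right) + 17 = 17 + Z + u$)
$F = 1$ ($F = 1^{-1} = 1$)
$V{\left(x \right)} = \frac{7}{9}$ ($V{\left(x \right)} = \frac{1 \left(4 + 3\right)}{9} = \frac{1 \cdot 7}{9} = \frac{1}{9} \cdot 7 = \frac{7}{9}$)
$V{\left(-6 \right)} + 350 t{\left(g{\left(-1,1 \right)},-17 \right)} = \frac{7}{9} + 350 \left(17 - 17 + 1\right) = \frac{7}{9} + 350 \cdot 1 = \frac{7}{9} + 350 = \frac{3157}{9}$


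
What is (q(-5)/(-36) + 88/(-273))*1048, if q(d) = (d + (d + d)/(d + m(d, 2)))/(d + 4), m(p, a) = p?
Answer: -372040/819 ≈ -454.26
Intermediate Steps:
q(d) = (1 + d)/(4 + d) (q(d) = (d + (d + d)/(d + d))/(d + 4) = (d + (2*d)/((2*d)))/(4 + d) = (d + (2*d)*(1/(2*d)))/(4 + d) = (d + 1)/(4 + d) = (1 + d)/(4 + d))
(q(-5)/(-36) + 88/(-273))*1048 = (((1 - 5)/(4 - 5))/(-36) + 88/(-273))*1048 = ((-4/(-1))*(-1/36) + 88*(-1/273))*1048 = (-1*(-4)*(-1/36) - 88/273)*1048 = (4*(-1/36) - 88/273)*1048 = (-1/9 - 88/273)*1048 = -355/819*1048 = -372040/819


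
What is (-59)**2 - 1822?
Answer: 1659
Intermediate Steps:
(-59)**2 - 1822 = 3481 - 1822 = 1659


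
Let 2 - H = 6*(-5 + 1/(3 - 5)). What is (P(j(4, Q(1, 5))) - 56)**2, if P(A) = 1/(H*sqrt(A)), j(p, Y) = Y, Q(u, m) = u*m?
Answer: (9800 - sqrt(5))**2/30625 ≈ 3134.6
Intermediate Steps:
Q(u, m) = m*u
H = 35 (H = 2 - 6*(-5 + 1/(3 - 5)) = 2 - 6*(-5 + 1/(-2)) = 2 - 6*(-5 - 1/2) = 2 - 6*(-11)/2 = 2 - 1*(-33) = 2 + 33 = 35)
P(A) = 1/(35*sqrt(A))
(P(j(4, Q(1, 5))) - 56)**2 = (1/(35*sqrt(5*1)) - 56)**2 = (1/(35*sqrt(5)) - 56)**2 = ((sqrt(5)/5)/35 - 56)**2 = (sqrt(5)/175 - 56)**2 = (-56 + sqrt(5)/175)**2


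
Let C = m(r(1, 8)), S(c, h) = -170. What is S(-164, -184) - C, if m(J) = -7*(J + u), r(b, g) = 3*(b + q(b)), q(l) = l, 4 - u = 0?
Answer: -100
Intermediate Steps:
u = 4 (u = 4 - 1*0 = 4 + 0 = 4)
r(b, g) = 6*b (r(b, g) = 3*(b + b) = 3*(2*b) = 6*b)
m(J) = -28 - 7*J (m(J) = -7*(J + 4) = -7*(4 + J) = -28 - 7*J)
C = -70 (C = -28 - 42 = -70)
S(-164, -184) - C = -170 - 1*(-70) = -170 + 70 = -100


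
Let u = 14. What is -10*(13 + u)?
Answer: -270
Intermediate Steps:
-10*(13 + u) = -10*(13 + 14) = -10*27 = -270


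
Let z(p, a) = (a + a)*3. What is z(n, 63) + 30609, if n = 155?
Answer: 30987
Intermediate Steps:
z(p, a) = 6*a (z(p, a) = (2*a)*3 = 6*a)
z(n, 63) + 30609 = 6*63 + 30609 = 378 + 30609 = 30987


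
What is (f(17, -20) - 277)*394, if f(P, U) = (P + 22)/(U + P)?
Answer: -114260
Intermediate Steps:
f(P, U) = (22 + P)/(P + U)
(f(17, -20) - 277)*394 = ((22 + 17)/(17 - 20) - 277)*394 = (39/(-3) - 277)*394 = (-⅓*39 - 277)*394 = (-13 - 277)*394 = -290*394 = -114260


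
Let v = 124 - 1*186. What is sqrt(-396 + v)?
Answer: I*sqrt(458) ≈ 21.401*I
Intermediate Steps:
v = -62 (v = 124 - 186 = -62)
sqrt(-396 + v) = sqrt(-396 - 62) = sqrt(-458) = I*sqrt(458)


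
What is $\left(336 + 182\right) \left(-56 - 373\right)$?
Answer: $-222222$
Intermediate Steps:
$\left(336 + 182\right) \left(-56 - 373\right) = 518 \left(-429\right) = -222222$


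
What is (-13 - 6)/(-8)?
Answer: 19/8 ≈ 2.3750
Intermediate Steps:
(-13 - 6)/(-8) = -⅛*(-19) = 19/8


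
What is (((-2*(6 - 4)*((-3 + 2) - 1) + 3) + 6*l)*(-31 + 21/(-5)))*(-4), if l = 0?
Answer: 7744/5 ≈ 1548.8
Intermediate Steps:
(((-2*(6 - 4)*((-3 + 2) - 1) + 3) + 6*l)*(-31 + 21/(-5)))*(-4) = (((-2*(6 - 4)*((-3 + 2) - 1) + 3) + 6*0)*(-31 + 21/(-5)))*(-4) = (((-4*(-1 - 1) + 3) + 0)*(-31 + 21*(-1/5)))*(-4) = (((-4*(-2) + 3) + 0)*(-31 - 21/5))*(-4) = (((-2*(-4) + 3) + 0)*(-176/5))*(-4) = (((8 + 3) + 0)*(-176/5))*(-4) = ((11 + 0)*(-176/5))*(-4) = (11*(-176/5))*(-4) = -1936/5*(-4) = 7744/5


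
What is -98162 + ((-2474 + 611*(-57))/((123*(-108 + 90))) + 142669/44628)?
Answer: -1616175418885/16467732 ≈ -98142.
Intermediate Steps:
-98162 + ((-2474 + 611*(-57))/((123*(-108 + 90))) + 142669/44628) = -98162 + ((-2474 - 34827)/((123*(-18))) + 142669*(1/44628)) = -98162 + (-37301/(-2214) + 142669/44628) = -98162 + (-37301*(-1/2214) + 142669/44628) = -98162 + (37301/2214 + 142669/44628) = -98162 + 330089699/16467732 = -1616175418885/16467732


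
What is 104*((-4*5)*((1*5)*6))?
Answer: -62400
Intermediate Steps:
104*((-4*5)*((1*5)*6)) = 104*(-100*6) = 104*(-20*30) = 104*(-600) = -62400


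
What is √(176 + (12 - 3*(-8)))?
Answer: 2*√53 ≈ 14.560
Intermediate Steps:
√(176 + (12 - 3*(-8))) = √(176 + (12 + 24)) = √(176 + 36) = √212 = 2*√53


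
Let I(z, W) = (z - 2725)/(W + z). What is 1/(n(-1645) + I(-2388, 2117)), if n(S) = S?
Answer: -271/440682 ≈ -0.00061496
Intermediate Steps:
I(z, W) = (-2725 + z)/(W + z)
1/(n(-1645) + I(-2388, 2117)) = 1/(-1645 + (-2725 - 2388)/(2117 - 2388)) = 1/(-1645 - 5113/(-271)) = 1/(-1645 - 1/271*(-5113)) = 1/(-1645 + 5113/271) = 1/(-440682/271) = -271/440682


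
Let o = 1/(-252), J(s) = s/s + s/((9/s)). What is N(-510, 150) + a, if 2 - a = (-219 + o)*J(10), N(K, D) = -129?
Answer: 5727565/2268 ≈ 2525.4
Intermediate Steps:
J(s) = 1 + s²/9 (J(s) = 1 + s*(s/9) = 1 + s²/9)
o = -1/252 ≈ -0.0039683
a = 6020137/2268 (a = 2 - (-219 - 1/252)*(1 + (⅑)*10²) = 2 - (-55189)*(1 + (⅑)*100)/252 = 2 - (-55189)*(1 + 100/9)/252 = 2 - (-55189)*109/(252*9) = 2 - 1*(-6015601/2268) = 2 + 6015601/2268 = 6020137/2268 ≈ 2654.4)
N(-510, 150) + a = -129 + 6020137/2268 = 5727565/2268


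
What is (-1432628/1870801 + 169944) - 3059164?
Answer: -5405157097848/1870801 ≈ -2.8892e+6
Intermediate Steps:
(-1432628/1870801 + 169944) - 3059164 = 317929972516/1870801 - 3059164 = -5405157097848/1870801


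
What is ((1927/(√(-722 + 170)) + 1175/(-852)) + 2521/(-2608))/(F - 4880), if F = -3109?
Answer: 1303073/4437921456 + 1927*I*√138/2204964 ≈ 0.00029362 + 0.010266*I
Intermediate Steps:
((1927/(√(-722 + 170)) + 1175/(-852)) + 2521/(-2608))/(F - 4880) = ((1927/(√(-722 + 170)) + 1175/(-852)) + 2521/(-2608))/(-3109 - 4880) = ((1927/(√(-552)) + 1175*(-1/852)) + 2521*(-1/2608))/(-7989) = ((1927/((2*I*√138)) - 1175/852) - 2521/2608)*(-1/7989) = ((1927*(-I*√138/276) - 1175/852) - 2521/2608)*(-1/7989) = ((-1927*I*√138/276 - 1175/852) - 2521/2608)*(-1/7989) = ((-1175/852 - 1927*I*√138/276) - 2521/2608)*(-1/7989) = (-1303073/555504 - 1927*I*√138/276)*(-1/7989) = 1303073/4437921456 + 1927*I*√138/2204964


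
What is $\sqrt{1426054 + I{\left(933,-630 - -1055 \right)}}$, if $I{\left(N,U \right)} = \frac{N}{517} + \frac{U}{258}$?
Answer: $\frac{\sqrt{25372164618962238}}{133386} \approx 1194.2$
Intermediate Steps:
$I{\left(N,U \right)} = \frac{U}{258} + \frac{N}{517}$ ($I{\left(N,U \right)} = N \frac{1}{517} + U \frac{1}{258} = \frac{N}{517} + \frac{U}{258} = \frac{U}{258} + \frac{N}{517}$)
$\sqrt{1426054 + I{\left(933,-630 - -1055 \right)}} = \sqrt{1426054 + \left(\frac{-630 - -1055}{258} + \frac{1}{517} \cdot 933\right)} = \sqrt{1426054 + \left(\frac{-630 + 1055}{258} + \frac{933}{517}\right)} = \sqrt{1426054 + \left(\frac{1}{258} \cdot 425 + \frac{933}{517}\right)} = \sqrt{1426054 + \left(\frac{425}{258} + \frac{933}{517}\right)} = \sqrt{1426054 + \frac{460439}{133386}} = \sqrt{\frac{190216099283}{133386}} = \frac{\sqrt{25372164618962238}}{133386}$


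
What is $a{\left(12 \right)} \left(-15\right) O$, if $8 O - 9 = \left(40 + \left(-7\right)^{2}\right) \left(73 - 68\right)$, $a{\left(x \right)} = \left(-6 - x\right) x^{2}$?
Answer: $2206440$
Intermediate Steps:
$a{\left(x \right)} = x^{2} \left(-6 - x\right)$
$O = \frac{227}{4}$ ($O = \frac{9}{8} + \frac{\left(40 + \left(-7\right)^{2}\right) \left(73 - 68\right)}{8} = \frac{9}{8} + \frac{\left(40 + 49\right) 5}{8} = \frac{9}{8} + \frac{89 \cdot 5}{8} = \frac{9}{8} + \frac{1}{8} \cdot 445 = \frac{9}{8} + \frac{445}{8} = \frac{227}{4} \approx 56.75$)
$a{\left(12 \right)} \left(-15\right) O = 12^{2} \left(-6 - 12\right) \left(-15\right) \frac{227}{4} = 144 \left(-6 - 12\right) \left(-15\right) \frac{227}{4} = 144 \left(-18\right) \left(-15\right) \frac{227}{4} = \left(-2592\right) \left(-15\right) \frac{227}{4} = 38880 \cdot \frac{227}{4} = 2206440$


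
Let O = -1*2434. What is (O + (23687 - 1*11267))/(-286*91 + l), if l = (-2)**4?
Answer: -4993/13005 ≈ -0.38393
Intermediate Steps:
l = 16
O = -2434
(O + (23687 - 1*11267))/(-286*91 + l) = (-2434 + (23687 - 1*11267))/(-286*91 + 16) = (-2434 + (23687 - 11267))/(-26026 + 16) = (-2434 + 12420)/(-26010) = 9986*(-1/26010) = -4993/13005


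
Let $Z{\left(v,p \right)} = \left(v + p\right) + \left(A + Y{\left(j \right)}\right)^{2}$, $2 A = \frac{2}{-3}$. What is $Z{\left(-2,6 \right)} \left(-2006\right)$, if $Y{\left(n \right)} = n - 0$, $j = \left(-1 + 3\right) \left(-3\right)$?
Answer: $- \frac{796382}{9} \approx -88487.0$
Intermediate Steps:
$j = -6$ ($j = 2 \left(-3\right) = -6$)
$Y{\left(n \right)} = n$ ($Y{\left(n \right)} = n + 0 = n$)
$A = - \frac{1}{3}$ ($A = \frac{2 \frac{1}{-3}}{2} = \frac{2 \left(- \frac{1}{3}\right)}{2} = \frac{1}{2} \left(- \frac{2}{3}\right) = - \frac{1}{3} \approx -0.33333$)
$Z{\left(v,p \right)} = \frac{361}{9} + p + v$ ($Z{\left(v,p \right)} = \left(v + p\right) + \left(- \frac{1}{3} - 6\right)^{2} = \left(p + v\right) + \left(- \frac{19}{3}\right)^{2} = \left(p + v\right) + \frac{361}{9} = \frac{361}{9} + p + v$)
$Z{\left(-2,6 \right)} \left(-2006\right) = \left(\frac{361}{9} + 6 - 2\right) \left(-2006\right) = \frac{397}{9} \left(-2006\right) = - \frac{796382}{9}$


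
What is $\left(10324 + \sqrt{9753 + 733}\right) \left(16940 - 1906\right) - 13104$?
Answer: $155197912 + 105238 \sqrt{214} \approx 1.5674 \cdot 10^{8}$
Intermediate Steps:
$\left(10324 + \sqrt{9753 + 733}\right) \left(16940 - 1906\right) - 13104 = \left(10324 + \sqrt{10486}\right) 15034 - 13104 = \left(10324 + 7 \sqrt{214}\right) 15034 - 13104 = \left(155211016 + 105238 \sqrt{214}\right) - 13104 = 155197912 + 105238 \sqrt{214}$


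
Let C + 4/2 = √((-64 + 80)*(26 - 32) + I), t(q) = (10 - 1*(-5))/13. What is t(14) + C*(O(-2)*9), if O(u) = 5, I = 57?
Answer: -1155/13 + 45*I*√39 ≈ -88.846 + 281.02*I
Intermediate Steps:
t(q) = 15/13 (t(q) = (10 + 5)*(1/13) = 15*(1/13) = 15/13)
C = -2 + I*√39 (C = -2 + √((-64 + 80)*(26 - 32) + 57) = -2 + √(16*(-6) + 57) = -2 + √(-96 + 57) = -2 + √(-39) = -2 + I*√39 ≈ -2.0 + 6.245*I)
t(14) + C*(O(-2)*9) = 15/13 + (-2 + I*√39)*(5*9) = 15/13 + (-2 + I*√39)*45 = 15/13 + (-90 + 45*I*√39) = -1155/13 + 45*I*√39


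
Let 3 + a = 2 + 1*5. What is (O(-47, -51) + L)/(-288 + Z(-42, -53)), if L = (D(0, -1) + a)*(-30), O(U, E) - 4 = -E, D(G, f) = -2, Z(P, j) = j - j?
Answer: 5/288 ≈ 0.017361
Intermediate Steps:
Z(P, j) = 0
a = 4 (a = -3 + (2 + 1*5) = -3 + (2 + 5) = -3 + 7 = 4)
O(U, E) = 4 - E
L = -60 (L = (-2 + 4)*(-30) = 2*(-30) = -60)
(O(-47, -51) + L)/(-288 + Z(-42, -53)) = ((4 - 1*(-51)) - 60)/(-288 + 0) = ((4 + 51) - 60)/(-288) = (55 - 60)*(-1/288) = -5*(-1/288) = 5/288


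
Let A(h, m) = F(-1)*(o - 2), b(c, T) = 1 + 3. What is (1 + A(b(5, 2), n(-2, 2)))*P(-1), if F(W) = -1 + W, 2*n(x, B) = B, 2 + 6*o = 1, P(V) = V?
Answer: -16/3 ≈ -5.3333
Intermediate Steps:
b(c, T) = 4
o = -⅙ (o = -⅓ + (⅙)*1 = -⅓ + ⅙ = -⅙ ≈ -0.16667)
n(x, B) = B/2
A(h, m) = 13/3 (A(h, m) = (-1 - 1)*(-⅙ - 2) = -2*(-13/6) = 13/3)
(1 + A(b(5, 2), n(-2, 2)))*P(-1) = (1 + 13/3)*(-1) = (16/3)*(-1) = -16/3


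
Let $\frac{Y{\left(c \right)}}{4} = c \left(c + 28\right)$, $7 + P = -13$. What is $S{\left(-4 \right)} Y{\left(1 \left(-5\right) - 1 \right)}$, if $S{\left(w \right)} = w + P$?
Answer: $12672$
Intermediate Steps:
$P = -20$ ($P = -7 - 13 = -20$)
$S{\left(w \right)} = -20 + w$ ($S{\left(w \right)} = w - 20 = -20 + w$)
$Y{\left(c \right)} = 4 c \left(28 + c\right)$ ($Y{\left(c \right)} = 4 c \left(c + 28\right) = 4 c \left(28 + c\right)$)
$S{\left(-4 \right)} Y{\left(1 \left(-5\right) - 1 \right)} = \left(-20 - 4\right) 4 \left(1 \left(-5\right) - 1\right) \left(28 + \left(1 \left(-5\right) - 1\right)\right) = - 24 \cdot 4 \left(-5 - 1\right) \left(28 - 6\right) = - 24 \cdot 4 \left(-6\right) \left(28 - 6\right) = - 24 \cdot 4 \left(-6\right) 22 = \left(-24\right) \left(-528\right) = 12672$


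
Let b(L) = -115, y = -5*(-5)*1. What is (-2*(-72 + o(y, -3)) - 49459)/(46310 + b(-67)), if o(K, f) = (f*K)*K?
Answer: -9113/9239 ≈ -0.98636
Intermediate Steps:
y = 25 (y = 25*1 = 25)
o(K, f) = f*K² (o(K, f) = (K*f)*K = f*K²)
(-2*(-72 + o(y, -3)) - 49459)/(46310 + b(-67)) = (-2*(-72 - 3*25²) - 49459)/(46310 - 115) = (-2*(-72 - 3*625) - 49459)/46195 = (-2*(-72 - 1875) - 49459)*(1/46195) = (-2*(-1947) - 49459)*(1/46195) = (3894 - 49459)*(1/46195) = -45565*1/46195 = -9113/9239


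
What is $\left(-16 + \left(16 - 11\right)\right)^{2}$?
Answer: $121$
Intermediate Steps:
$\left(-16 + \left(16 - 11\right)\right)^{2} = \left(-16 + 5\right)^{2} = \left(-11\right)^{2} = 121$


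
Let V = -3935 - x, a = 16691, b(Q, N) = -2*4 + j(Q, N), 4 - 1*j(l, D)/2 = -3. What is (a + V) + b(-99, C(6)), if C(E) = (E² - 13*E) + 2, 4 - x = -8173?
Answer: 4585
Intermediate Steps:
x = 8177 (x = 4 - 1*(-8173) = 4 + 8173 = 8177)
j(l, D) = 14 (j(l, D) = 8 - 2*(-3) = 8 + 6 = 14)
C(E) = 2 + E² - 13*E
b(Q, N) = 6 (b(Q, N) = -2*4 + 14 = -8 + 14 = 6)
V = -12112 (V = -3935 - 1*8177 = -3935 - 8177 = -12112)
(a + V) + b(-99, C(6)) = (16691 - 12112) + 6 = 4579 + 6 = 4585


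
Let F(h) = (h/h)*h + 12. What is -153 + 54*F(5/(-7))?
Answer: 3195/7 ≈ 456.43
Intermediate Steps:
F(h) = 12 + h (F(h) = 1*h + 12 = h + 12 = 12 + h)
-153 + 54*F(5/(-7)) = -153 + 54*(12 + 5/(-7)) = -153 + 54*(12 + 5*(-⅐)) = -153 + 54*(12 - 5/7) = -153 + 54*(79/7) = -153 + 4266/7 = 3195/7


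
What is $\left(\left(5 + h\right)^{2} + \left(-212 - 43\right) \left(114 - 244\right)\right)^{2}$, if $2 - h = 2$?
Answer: $1100580625$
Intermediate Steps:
$h = 0$ ($h = 2 - 2 = 0$)
$\left(\left(5 + h\right)^{2} + \left(-212 - 43\right) \left(114 - 244\right)\right)^{2} = \left(\left(5 + 0\right)^{2} + \left(-212 - 43\right) \left(114 - 244\right)\right)^{2} = \left(5^{2} - -33150\right)^{2} = \left(25 + 33150\right)^{2} = 33175^{2} = 1100580625$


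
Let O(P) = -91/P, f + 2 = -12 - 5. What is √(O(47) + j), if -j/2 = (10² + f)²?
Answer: 5*I*√1159631/47 ≈ 114.56*I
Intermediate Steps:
f = -19 (f = -2 + (-12 - 5) = -2 - 17 = -19)
j = -13122 (j = -2*(10² - 19)² = -2*(100 - 19)² = -2*81² = -2*6561 = -13122)
√(O(47) + j) = √(-91/47 - 13122) = √(-616825/47) = 5*I*√1159631/47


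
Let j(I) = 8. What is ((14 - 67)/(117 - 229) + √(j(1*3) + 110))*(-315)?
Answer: -2385/16 - 315*√118 ≈ -3570.8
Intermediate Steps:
((14 - 67)/(117 - 229) + √(j(1*3) + 110))*(-315) = ((14 - 67)/(117 - 229) + √(8 + 110))*(-315) = (-53/(-112) + √118)*(-315) = (-53*(-1/112) + √118)*(-315) = (53/112 + √118)*(-315) = -2385/16 - 315*√118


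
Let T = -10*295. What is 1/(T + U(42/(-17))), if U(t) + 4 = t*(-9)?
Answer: -17/49840 ≈ -0.00034109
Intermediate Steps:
U(t) = -4 - 9*t (U(t) = -4 + t*(-9) = -4 - 9*t)
T = -2950
1/(T + U(42/(-17))) = 1/(-2950 + (-4 - 378/(-17))) = 1/(-2950 + (-4 - 378*(-1)/17)) = 1/(-2950 + (-4 - 9*(-42/17))) = 1/(-2950 + (-4 + 378/17)) = 1/(-2950 + 310/17) = 1/(-49840/17) = -17/49840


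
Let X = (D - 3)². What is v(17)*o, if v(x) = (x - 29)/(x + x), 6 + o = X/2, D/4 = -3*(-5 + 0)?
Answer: -9711/17 ≈ -571.24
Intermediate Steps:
D = 60 (D = 4*(-3*(-5 + 0)) = 4*(-3*(-5)) = 4*15 = 60)
X = 3249 (X = (60 - 3)² = 57² = 3249)
o = 3237/2 (o = -6 + 3249/2 = 3237/2 ≈ 1618.5)
v(x) = (-29 + x)/(2*x) (v(x) = (-29 + x)/((2*x)) = (-29 + x)*(1/(2*x)) = (-29 + x)/(2*x))
v(17)*o = ((½)*(-29 + 17)/17)*(3237/2) = ((½)*(1/17)*(-12))*(3237/2) = -6/17*3237/2 = -9711/17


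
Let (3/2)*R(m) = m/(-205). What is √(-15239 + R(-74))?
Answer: I*√5763679755/615 ≈ 123.45*I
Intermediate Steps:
R(m) = -2*m/615 (R(m) = 2*(m/(-205))/3 = 2*(m*(-1/205))/3 = 2*(-m/205)/3 = -2*m/615)
√(-15239 + R(-74)) = √(-15239 - 2/615*(-74)) = √(-15239 + 148/615) = √(-9371837/615) = I*√5763679755/615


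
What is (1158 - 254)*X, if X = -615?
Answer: -555960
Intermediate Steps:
(1158 - 254)*X = (1158 - 254)*(-615) = 904*(-615) = -555960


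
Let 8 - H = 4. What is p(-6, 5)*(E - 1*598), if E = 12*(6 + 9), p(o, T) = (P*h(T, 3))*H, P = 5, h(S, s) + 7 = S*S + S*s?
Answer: -275880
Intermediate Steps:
H = 4 (H = 8 - 1*4 = 8 - 4 = 4)
h(S, s) = -7 + S**2 + S*s (h(S, s) = -7 + (S*S + S*s) = -7 + (S**2 + S*s) = -7 + S**2 + S*s)
p(o, T) = -140 + 20*T**2 + 60*T (p(o, T) = (5*(-7 + T**2 + T*3))*4 = (5*(-7 + T**2 + 3*T))*4 = (-35 + 5*T**2 + 15*T)*4 = -140 + 20*T**2 + 60*T)
E = 180 (E = 12*15 = 180)
p(-6, 5)*(E - 1*598) = (-140 + 20*5**2 + 60*5)*(180 - 1*598) = (-140 + 20*25 + 300)*(180 - 598) = (-140 + 500 + 300)*(-418) = 660*(-418) = -275880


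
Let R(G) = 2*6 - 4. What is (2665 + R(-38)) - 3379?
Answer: -706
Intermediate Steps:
R(G) = 8 (R(G) = 12 - 4 = 8)
(2665 + R(-38)) - 3379 = (2665 + 8) - 3379 = 2673 - 3379 = -706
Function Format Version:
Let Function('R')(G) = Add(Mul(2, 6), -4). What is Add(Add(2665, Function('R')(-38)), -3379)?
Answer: -706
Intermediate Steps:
Function('R')(G) = 8 (Function('R')(G) = Add(12, -4) = 8)
Add(Add(2665, Function('R')(-38)), -3379) = Add(Add(2665, 8), -3379) = Add(2673, -3379) = -706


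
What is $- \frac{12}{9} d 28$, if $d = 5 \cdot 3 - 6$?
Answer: $-336$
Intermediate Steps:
$d = 9$ ($d = 15 - 6 = 9$)
$- \frac{12}{9} d 28 = - \frac{12}{9} \cdot 9 \cdot 28 = \left(-12\right) \frac{1}{9} \cdot 9 \cdot 28 = \left(- \frac{4}{3}\right) 9 \cdot 28 = \left(-12\right) 28 = -336$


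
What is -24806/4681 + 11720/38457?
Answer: -899103022/180017217 ≈ -4.9945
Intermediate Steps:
-24806/4681 + 11720/38457 = -899103022/180017217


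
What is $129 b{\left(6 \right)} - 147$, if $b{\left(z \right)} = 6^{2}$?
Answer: $4497$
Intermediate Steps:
$b{\left(z \right)} = 36$
$129 b{\left(6 \right)} - 147 = 129 \cdot 36 - 147 = 4644 - 147 = 4497$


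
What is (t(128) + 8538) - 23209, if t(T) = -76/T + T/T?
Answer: -469459/32 ≈ -14671.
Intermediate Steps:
t(T) = 1 - 76/T (t(T) = -76/T + 1 = 1 - 76/T)
(t(128) + 8538) - 23209 = ((-76 + 128)/128 + 8538) - 23209 = ((1/128)*52 + 8538) - 23209 = (13/32 + 8538) - 23209 = 273229/32 - 23209 = -469459/32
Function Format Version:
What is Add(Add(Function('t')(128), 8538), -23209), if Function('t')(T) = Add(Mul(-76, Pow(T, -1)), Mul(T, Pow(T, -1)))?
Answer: Rational(-469459, 32) ≈ -14671.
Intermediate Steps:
Function('t')(T) = Add(1, Mul(-76, Pow(T, -1))) (Function('t')(T) = Add(Mul(-76, Pow(T, -1)), 1) = Add(1, Mul(-76, Pow(T, -1))))
Add(Add(Function('t')(128), 8538), -23209) = Add(Add(Mul(Pow(128, -1), Add(-76, 128)), 8538), -23209) = Add(Add(Mul(Rational(1, 128), 52), 8538), -23209) = Add(Add(Rational(13, 32), 8538), -23209) = Add(Rational(273229, 32), -23209) = Rational(-469459, 32)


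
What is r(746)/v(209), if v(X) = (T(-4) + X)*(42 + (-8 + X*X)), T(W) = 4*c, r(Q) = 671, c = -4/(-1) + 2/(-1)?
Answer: 671/9486155 ≈ 7.0735e-5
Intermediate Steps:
c = 2 (c = -4*(-1) + 2*(-1) = 4 - 2 = 2)
T(W) = 8 (T(W) = 4*2 = 8)
v(X) = (8 + X)*(34 + X**2) (v(X) = (8 + X)*(42 + (-8 + X*X)) = (8 + X)*(42 + (-8 + X**2)) = (8 + X)*(34 + X**2))
r(746)/v(209) = 671/(272 + 209**3 + 8*209**2 + 34*209) = 671/(272 + 9129329 + 8*43681 + 7106) = 671/(272 + 9129329 + 349448 + 7106) = 671/9486155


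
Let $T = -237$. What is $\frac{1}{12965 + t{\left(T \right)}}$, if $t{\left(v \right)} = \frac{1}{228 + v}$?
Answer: $\frac{9}{116684} \approx 7.7131 \cdot 10^{-5}$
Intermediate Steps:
$\frac{1}{12965 + t{\left(T \right)}} = \frac{1}{12965 + \frac{1}{228 - 237}} = \frac{1}{12965 + \frac{1}{-9}} = \frac{1}{12965 - \frac{1}{9}} = \frac{1}{\frac{116684}{9}} = \frac{9}{116684}$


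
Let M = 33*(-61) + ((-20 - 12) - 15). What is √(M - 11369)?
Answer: I*√13429 ≈ 115.88*I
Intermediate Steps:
M = -2060 (M = -2013 + (-32 - 15) = -2013 - 47 = -2060)
√(M - 11369) = √(-2060 - 11369) = √(-13429) = I*√13429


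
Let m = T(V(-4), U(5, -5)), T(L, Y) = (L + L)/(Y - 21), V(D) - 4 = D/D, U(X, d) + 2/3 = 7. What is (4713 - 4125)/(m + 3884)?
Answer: 12936/85433 ≈ 0.15142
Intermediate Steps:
U(X, d) = 19/3 (U(X, d) = -⅔ + 7 = 19/3)
V(D) = 5 (V(D) = 4 + D/D = 4 + 1 = 5)
T(L, Y) = 2*L/(-21 + Y) (T(L, Y) = (2*L)/(-21 + Y) = 2*L/(-21 + Y))
m = -15/22 (m = 2*5/(-21 + 19/3) = 2*5/(-44/3) = 2*5*(-3/44) = -15/22 ≈ -0.68182)
(4713 - 4125)/(m + 3884) = (4713 - 4125)/(-15/22 + 3884) = 588/(85433/22) = 588*(22/85433) = 12936/85433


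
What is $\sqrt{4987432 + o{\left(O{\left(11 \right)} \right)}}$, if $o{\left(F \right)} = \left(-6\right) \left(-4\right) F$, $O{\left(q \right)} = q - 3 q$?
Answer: $2 \sqrt{1246726} \approx 2233.1$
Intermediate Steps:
$O{\left(q \right)} = - 2 q$
$o{\left(F \right)} = 24 F$
$\sqrt{4987432 + o{\left(O{\left(11 \right)} \right)}} = \sqrt{4987432 + 24 \left(\left(-2\right) 11\right)} = \sqrt{4987432 + 24 \left(-22\right)} = \sqrt{4987432 - 528} = \sqrt{4986904} = 2 \sqrt{1246726}$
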